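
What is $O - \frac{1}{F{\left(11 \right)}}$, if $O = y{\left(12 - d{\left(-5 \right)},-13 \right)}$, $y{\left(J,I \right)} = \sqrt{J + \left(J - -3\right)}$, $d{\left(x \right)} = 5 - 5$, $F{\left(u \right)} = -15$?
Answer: $\frac{1}{15} + 3 \sqrt{3} \approx 5.2628$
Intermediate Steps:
$d{\left(x \right)} = 0$ ($d{\left(x \right)} = 5 - 5 = 0$)
$y{\left(J,I \right)} = \sqrt{3 + 2 J}$ ($y{\left(J,I \right)} = \sqrt{J + \left(J + 3\right)} = \sqrt{J + \left(3 + J\right)} = \sqrt{3 + 2 J}$)
$O = 3 \sqrt{3}$ ($O = \sqrt{3 + 2 \left(12 - 0\right)} = \sqrt{3 + 2 \left(12 + 0\right)} = \sqrt{3 + 2 \cdot 12} = \sqrt{3 + 24} = \sqrt{27} = 3 \sqrt{3} \approx 5.1962$)
$O - \frac{1}{F{\left(11 \right)}} = 3 \sqrt{3} - \frac{1}{-15} = 3 \sqrt{3} - - \frac{1}{15} = 3 \sqrt{3} + \frac{1}{15} = \frac{1}{15} + 3 \sqrt{3}$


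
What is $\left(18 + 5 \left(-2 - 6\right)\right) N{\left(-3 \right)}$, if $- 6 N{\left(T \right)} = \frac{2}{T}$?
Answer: $- \frac{22}{9} \approx -2.4444$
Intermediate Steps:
$N{\left(T \right)} = - \frac{1}{3 T}$ ($N{\left(T \right)} = - \frac{2 \frac{1}{T}}{6} = - \frac{1}{3 T}$)
$\left(18 + 5 \left(-2 - 6\right)\right) N{\left(-3 \right)} = \left(18 + 5 \left(-2 - 6\right)\right) \left(- \frac{1}{3 \left(-3\right)}\right) = \left(18 + 5 \left(-8\right)\right) \left(\left(- \frac{1}{3}\right) \left(- \frac{1}{3}\right)\right) = \left(18 - 40\right) \frac{1}{9} = \left(-22\right) \frac{1}{9} = - \frac{22}{9}$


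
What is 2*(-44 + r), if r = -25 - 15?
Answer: -168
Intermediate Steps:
r = -40
2*(-44 + r) = 2*(-44 - 40) = 2*(-84) = -168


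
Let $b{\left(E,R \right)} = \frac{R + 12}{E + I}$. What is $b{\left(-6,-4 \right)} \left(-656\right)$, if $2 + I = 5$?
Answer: $\frac{5248}{3} \approx 1749.3$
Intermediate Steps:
$I = 3$ ($I = -2 + 5 = 3$)
$b{\left(E,R \right)} = \frac{12 + R}{3 + E}$ ($b{\left(E,R \right)} = \frac{R + 12}{E + 3} = \frac{12 + R}{3 + E}$)
$b{\left(-6,-4 \right)} \left(-656\right) = \frac{12 - 4}{3 - 6} \left(-656\right) = \frac{1}{-3} \cdot 8 \left(-656\right) = \left(- \frac{1}{3}\right) 8 \left(-656\right) = \left(- \frac{8}{3}\right) \left(-656\right) = \frac{5248}{3}$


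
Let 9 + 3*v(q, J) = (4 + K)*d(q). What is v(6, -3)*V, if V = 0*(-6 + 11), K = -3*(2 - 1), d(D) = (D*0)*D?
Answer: 0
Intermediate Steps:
d(D) = 0 (d(D) = 0*D = 0)
K = -3 (K = -3*1 = -3)
v(q, J) = -3 (v(q, J) = -3 + ((4 - 3)*0)/3 = -3 + (1*0)/3 = -3 + (⅓)*0 = -3 + 0 = -3)
V = 0 (V = 0*5 = 0)
v(6, -3)*V = -3*0 = 0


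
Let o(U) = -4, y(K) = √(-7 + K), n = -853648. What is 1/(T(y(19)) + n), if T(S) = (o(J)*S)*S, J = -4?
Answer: -1/853696 ≈ -1.1714e-6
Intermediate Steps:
T(S) = -4*S² (T(S) = (-4*S)*S = -4*S²)
1/(T(y(19)) + n) = 1/(-4*(√(-7 + 19))² - 853648) = 1/(-4*(√12)² - 853648) = 1/(-4*(2*√3)² - 853648) = 1/(-4*12 - 853648) = 1/(-48 - 853648) = 1/(-853696) = -1/853696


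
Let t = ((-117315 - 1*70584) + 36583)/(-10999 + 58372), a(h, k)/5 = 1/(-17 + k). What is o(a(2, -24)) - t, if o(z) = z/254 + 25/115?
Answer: 38704775167/11346875706 ≈ 3.4111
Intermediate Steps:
a(h, k) = 5/(-17 + k)
o(z) = 5/23 + z/254 (o(z) = z*(1/254) + 25*(1/115) = z/254 + 5/23 = 5/23 + z/254)
t = -151316/47373 (t = ((-117315 - 70584) + 36583)/47373 = (-187899 + 36583)*(1/47373) = -151316*1/47373 = -151316/47373 ≈ -3.1941)
o(a(2, -24)) - t = (5/23 + (5/(-17 - 24))/254) - 1*(-151316/47373) = (5/23 + (5/(-41))/254) + 151316/47373 = (5/23 + (5*(-1/41))/254) + 151316/47373 = (5/23 + (1/254)*(-5/41)) + 151316/47373 = (5/23 - 5/10414) + 151316/47373 = 51955/239522 + 151316/47373 = 38704775167/11346875706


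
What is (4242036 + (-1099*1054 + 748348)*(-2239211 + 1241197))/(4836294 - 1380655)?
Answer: 409187986008/3455639 ≈ 1.1841e+5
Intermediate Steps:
(4242036 + (-1099*1054 + 748348)*(-2239211 + 1241197))/(4836294 - 1380655) = (4242036 + (-1158346 + 748348)*(-998014))/3455639 = (4242036 - 409998*(-998014))*(1/3455639) = (4242036 + 409183743972)*(1/3455639) = 409187986008*(1/3455639) = 409187986008/3455639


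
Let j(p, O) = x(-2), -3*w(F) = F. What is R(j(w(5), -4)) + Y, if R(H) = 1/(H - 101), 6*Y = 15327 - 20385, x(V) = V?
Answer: -86830/103 ≈ -843.01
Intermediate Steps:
w(F) = -F/3
j(p, O) = -2
Y = -843 (Y = (15327 - 20385)/6 = (⅙)*(-5058) = -843)
R(H) = 1/(-101 + H)
R(j(w(5), -4)) + Y = 1/(-101 - 2) - 843 = 1/(-103) - 843 = -1/103 - 843 = -86830/103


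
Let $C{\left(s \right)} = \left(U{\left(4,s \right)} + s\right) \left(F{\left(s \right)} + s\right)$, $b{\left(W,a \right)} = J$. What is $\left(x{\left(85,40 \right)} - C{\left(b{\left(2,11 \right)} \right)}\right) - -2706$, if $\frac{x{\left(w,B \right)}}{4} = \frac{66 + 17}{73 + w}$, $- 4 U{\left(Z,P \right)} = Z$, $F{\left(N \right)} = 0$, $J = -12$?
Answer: $\frac{201616}{79} \approx 2552.1$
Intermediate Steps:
$b{\left(W,a \right)} = -12$
$U{\left(Z,P \right)} = - \frac{Z}{4}$
$x{\left(w,B \right)} = \frac{332}{73 + w}$ ($x{\left(w,B \right)} = 4 \frac{66 + 17}{73 + w} = 4 \frac{83}{73 + w} = \frac{332}{73 + w}$)
$C{\left(s \right)} = s \left(-1 + s\right)$ ($C{\left(s \right)} = \left(\left(- \frac{1}{4}\right) 4 + s\right) \left(0 + s\right) = \left(-1 + s\right) s = s \left(-1 + s\right)$)
$\left(x{\left(85,40 \right)} - C{\left(b{\left(2,11 \right)} \right)}\right) - -2706 = \left(\frac{332}{73 + 85} - - 12 \left(-1 - 12\right)\right) - -2706 = \left(\frac{332}{158} - \left(-12\right) \left(-13\right)\right) + 2706 = \left(332 \cdot \frac{1}{158} - 156\right) + 2706 = \left(\frac{166}{79} - 156\right) + 2706 = - \frac{12158}{79} + 2706 = \frac{201616}{79}$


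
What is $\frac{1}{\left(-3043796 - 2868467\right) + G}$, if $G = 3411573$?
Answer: $- \frac{1}{2500690} \approx -3.9989 \cdot 10^{-7}$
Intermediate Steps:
$\frac{1}{\left(-3043796 - 2868467\right) + G} = \frac{1}{\left(-3043796 - 2868467\right) + 3411573} = \frac{1}{-5912263 + 3411573} = \frac{1}{-2500690} = - \frac{1}{2500690}$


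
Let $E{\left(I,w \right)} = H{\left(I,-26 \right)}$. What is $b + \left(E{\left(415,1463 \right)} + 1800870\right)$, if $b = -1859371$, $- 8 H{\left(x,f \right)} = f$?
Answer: $- \frac{233991}{4} \approx -58498.0$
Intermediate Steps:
$H{\left(x,f \right)} = - \frac{f}{8}$
$E{\left(I,w \right)} = \frac{13}{4}$ ($E{\left(I,w \right)} = \left(- \frac{1}{8}\right) \left(-26\right) = \frac{13}{4}$)
$b + \left(E{\left(415,1463 \right)} + 1800870\right) = -1859371 + \left(\frac{13}{4} + 1800870\right) = -1859371 + \frac{7203493}{4} = - \frac{233991}{4}$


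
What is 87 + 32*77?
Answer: 2551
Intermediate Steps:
87 + 32*77 = 87 + 2464 = 2551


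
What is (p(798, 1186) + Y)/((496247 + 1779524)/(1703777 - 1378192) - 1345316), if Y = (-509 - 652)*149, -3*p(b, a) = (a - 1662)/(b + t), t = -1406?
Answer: 25683155090255/199733669944584 ≈ 0.12859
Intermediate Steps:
p(b, a) = -(-1662 + a)/(3*(-1406 + b)) (p(b, a) = -(a - 1662)/(3*(b - 1406)) = -(-1662 + a)/(3*(-1406 + b)))
Y = -172989 (Y = -1161*149 = -172989)
(p(798, 1186) + Y)/((496247 + 1779524)/(1703777 - 1378192) - 1345316) = ((1662 - 1*1186)/(3*(-1406 + 798)) - 172989)/((496247 + 1779524)/(1703777 - 1378192) - 1345316) = ((1/3)*(1662 - 1186)/(-608) - 172989)/(2275771/325585 - 1345316) = ((1/3)*(-1/608)*476 - 172989)/(2275771*(1/325585) - 1345316) = (-119/456 - 172989)/(2275771/325585 - 1345316) = -78883103/(456*(-438012434089/325585)) = -78883103/456*(-325585/438012434089) = 25683155090255/199733669944584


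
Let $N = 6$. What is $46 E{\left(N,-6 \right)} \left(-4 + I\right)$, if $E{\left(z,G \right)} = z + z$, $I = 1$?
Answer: $-1656$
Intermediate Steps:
$E{\left(z,G \right)} = 2 z$
$46 E{\left(N,-6 \right)} \left(-4 + I\right) = 46 \cdot 2 \cdot 6 \left(-4 + 1\right) = 46 \cdot 12 \left(-3\right) = 552 \left(-3\right) = -1656$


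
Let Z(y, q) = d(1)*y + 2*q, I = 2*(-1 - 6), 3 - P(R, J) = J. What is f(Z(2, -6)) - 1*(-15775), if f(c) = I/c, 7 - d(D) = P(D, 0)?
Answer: 31557/2 ≈ 15779.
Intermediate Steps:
P(R, J) = 3 - J
I = -14 (I = 2*(-7) = -14)
d(D) = 4 (d(D) = 7 - (3 - 1*0) = 7 - (3 + 0) = 7 - 1*3 = 7 - 3 = 4)
Z(y, q) = 2*q + 4*y (Z(y, q) = 4*y + 2*q = 2*q + 4*y)
f(c) = -14/c
f(Z(2, -6)) - 1*(-15775) = -14/(2*(-6) + 4*2) - 1*(-15775) = -14/(-12 + 8) + 15775 = -14/(-4) + 15775 = -14*(-¼) + 15775 = 7/2 + 15775 = 31557/2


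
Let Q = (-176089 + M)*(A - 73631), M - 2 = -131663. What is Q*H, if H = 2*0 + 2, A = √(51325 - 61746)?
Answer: 45319880500 - 615500*I*√10421 ≈ 4.532e+10 - 6.2832e+7*I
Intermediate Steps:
M = -131661 (M = 2 - 131663 = -131661)
A = I*√10421 (A = √(-10421) = I*√10421 ≈ 102.08*I)
Q = 22659940250 - 307750*I*√10421 (Q = (-176089 - 131661)*(I*√10421 - 73631) = -307750*(-73631 + I*√10421) = 22659940250 - 307750*I*√10421 ≈ 2.266e+10 - 3.1416e+7*I)
H = 2 (H = 0 + 2 = 2)
Q*H = (22659940250 - 307750*I*√10421)*2 = 45319880500 - 615500*I*√10421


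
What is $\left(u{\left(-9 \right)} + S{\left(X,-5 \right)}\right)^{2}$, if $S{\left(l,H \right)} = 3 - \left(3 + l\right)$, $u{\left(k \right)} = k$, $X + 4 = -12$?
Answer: $49$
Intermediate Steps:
$X = -16$ ($X = -4 - 12 = -16$)
$S{\left(l,H \right)} = - l$
$\left(u{\left(-9 \right)} + S{\left(X,-5 \right)}\right)^{2} = \left(-9 - -16\right)^{2} = \left(-9 + 16\right)^{2} = 7^{2} = 49$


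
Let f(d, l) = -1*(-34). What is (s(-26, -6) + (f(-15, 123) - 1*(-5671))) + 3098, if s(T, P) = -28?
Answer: 8775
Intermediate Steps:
f(d, l) = 34
(s(-26, -6) + (f(-15, 123) - 1*(-5671))) + 3098 = (-28 + (34 - 1*(-5671))) + 3098 = (-28 + (34 + 5671)) + 3098 = (-28 + 5705) + 3098 = 5677 + 3098 = 8775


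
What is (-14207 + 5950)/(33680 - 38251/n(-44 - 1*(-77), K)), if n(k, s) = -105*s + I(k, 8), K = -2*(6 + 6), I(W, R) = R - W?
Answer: -20601215/83993349 ≈ -0.24527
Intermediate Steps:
K = -24 (K = -2*12 = -24)
n(k, s) = 8 - k - 105*s (n(k, s) = -105*s + (8 - k) = 8 - k - 105*s)
(-14207 + 5950)/(33680 - 38251/n(-44 - 1*(-77), K)) = (-14207 + 5950)/(33680 - 38251/(8 - (-44 - 1*(-77)) - 105*(-24))) = -8257/(33680 - 38251/(8 - (-44 + 77) + 2520)) = -8257/(33680 - 38251/(8 - 1*33 + 2520)) = -8257/(33680 - 38251/(8 - 33 + 2520)) = -8257/(33680 - 38251/2495) = -8257/83993349/2495 = -8257*2495/83993349 = -20601215/83993349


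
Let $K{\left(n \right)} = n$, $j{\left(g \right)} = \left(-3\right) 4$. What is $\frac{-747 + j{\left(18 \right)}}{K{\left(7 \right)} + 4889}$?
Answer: $- \frac{253}{1632} \approx -0.15502$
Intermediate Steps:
$j{\left(g \right)} = -12$
$\frac{-747 + j{\left(18 \right)}}{K{\left(7 \right)} + 4889} = \frac{-747 - 12}{7 + 4889} = - \frac{759}{4896} = \left(-759\right) \frac{1}{4896} = - \frac{253}{1632}$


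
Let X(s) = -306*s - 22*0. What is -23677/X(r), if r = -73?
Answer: -23677/22338 ≈ -1.0599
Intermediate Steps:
X(s) = -306*s (X(s) = -306*s + 0 = -306*s)
-23677/X(r) = -23677/((-306*(-73))) = -23677/22338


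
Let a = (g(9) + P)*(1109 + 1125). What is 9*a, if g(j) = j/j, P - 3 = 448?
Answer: 9087912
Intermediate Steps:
P = 451 (P = 3 + 448 = 451)
g(j) = 1
a = 1009768 (a = (1 + 451)*(1109 + 1125) = 452*2234 = 1009768)
9*a = 9*1009768 = 9087912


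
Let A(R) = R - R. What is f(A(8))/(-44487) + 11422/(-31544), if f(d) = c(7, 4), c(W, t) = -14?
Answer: -253844449/701648964 ≈ -0.36178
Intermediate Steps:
A(R) = 0
f(d) = -14
f(A(8))/(-44487) + 11422/(-31544) = -14/(-44487) + 11422/(-31544) = -14*(-1/44487) + 11422*(-1/31544) = 14/44487 - 5711/15772 = -253844449/701648964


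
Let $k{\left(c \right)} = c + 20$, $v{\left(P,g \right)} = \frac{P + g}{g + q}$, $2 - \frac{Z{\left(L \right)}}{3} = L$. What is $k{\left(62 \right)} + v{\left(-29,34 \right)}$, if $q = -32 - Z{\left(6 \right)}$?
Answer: $\frac{1153}{14} \approx 82.357$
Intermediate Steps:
$Z{\left(L \right)} = 6 - 3 L$
$q = -20$ ($q = -32 - \left(6 - 18\right) = -32 - -12 = -32 + 12 = -20$)
$v{\left(P,g \right)} = \frac{P + g}{-20 + g}$ ($v{\left(P,g \right)} = \frac{P + g}{g - 20} = \frac{P + g}{-20 + g}$)
$k{\left(c \right)} = 20 + c$
$k{\left(62 \right)} + v{\left(-29,34 \right)} = \left(20 + 62\right) + \frac{-29 + 34}{-20 + 34} = 82 + \frac{1}{14} \cdot 5 = 82 + \frac{5}{14} = \frac{1153}{14}$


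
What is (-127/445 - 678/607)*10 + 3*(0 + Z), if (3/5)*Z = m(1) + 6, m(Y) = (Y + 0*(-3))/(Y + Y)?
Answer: 1996299/108046 ≈ 18.476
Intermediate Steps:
m(Y) = ½ (m(Y) = (Y + 0)/((2*Y)) = Y*(1/(2*Y)) = ½)
Z = 65/6 (Z = 5*(½ + 6)/3 = (5/3)*(13/2) = 65/6 ≈ 10.833)
(-127/445 - 678/607)*10 + 3*(0 + Z) = (-127/445 - 678/607)*10 + 3*(0 + 65/6) = (-127*1/445 - 678*1/607)*10 + 3*(65/6) = (-127/445 - 678/607)*10 + 65/2 = -378799/270115*10 + 65/2 = -757598/54023 + 65/2 = 1996299/108046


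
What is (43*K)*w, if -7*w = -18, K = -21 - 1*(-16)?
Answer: -3870/7 ≈ -552.86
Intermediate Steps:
K = -5 (K = -21 + 16 = -5)
w = 18/7 (w = -⅐*(-18) = 18/7 ≈ 2.5714)
(43*K)*w = (43*(-5))*(18/7) = -215*18/7 = -3870/7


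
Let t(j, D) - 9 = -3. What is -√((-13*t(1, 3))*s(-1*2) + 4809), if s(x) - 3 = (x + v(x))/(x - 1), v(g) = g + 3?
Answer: -√4549 ≈ -67.446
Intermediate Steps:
t(j, D) = 6 (t(j, D) = 9 - 3 = 6)
v(g) = 3 + g
s(x) = 3 + (3 + 2*x)/(-1 + x) (s(x) = 3 + (x + (3 + x))/(x - 1) = 3 + (3 + 2*x)/(-1 + x))
-√((-13*t(1, 3))*s(-1*2) + 4809) = -√((-13*6)*(5*(-1*2)/(-1 - 1*2)) + 4809) = -√(-390*(-2)/(-1 - 2) + 4809) = -√(-390*(-2)/(-3) + 4809) = -√(-390*(-2)*(-1)/3 + 4809) = -√(-78*10/3 + 4809) = -√(-260 + 4809) = -√4549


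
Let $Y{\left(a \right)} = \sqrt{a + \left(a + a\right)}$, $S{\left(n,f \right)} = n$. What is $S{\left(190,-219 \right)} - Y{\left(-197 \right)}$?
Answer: $190 - i \sqrt{591} \approx 190.0 - 24.31 i$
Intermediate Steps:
$Y{\left(a \right)} = \sqrt{3} \sqrt{a}$ ($Y{\left(a \right)} = \sqrt{a + 2 a} = \sqrt{3 a} = \sqrt{3} \sqrt{a}$)
$S{\left(190,-219 \right)} - Y{\left(-197 \right)} = 190 - \sqrt{3} \sqrt{-197} = 190 - \sqrt{3} i \sqrt{197} = 190 - i \sqrt{591}$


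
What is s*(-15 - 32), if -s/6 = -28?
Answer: -7896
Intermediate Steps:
s = 168 (s = -6*(-28) = 168)
s*(-15 - 32) = 168*(-15 - 32) = 168*(-47) = -7896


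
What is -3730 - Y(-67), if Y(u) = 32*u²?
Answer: -147378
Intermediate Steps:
-3730 - Y(-67) = -3730 - 32*(-67)² = -3730 - 32*4489 = -3730 - 1*143648 = -3730 - 143648 = -147378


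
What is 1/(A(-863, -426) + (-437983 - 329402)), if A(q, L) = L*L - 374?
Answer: -1/586283 ≈ -1.7057e-6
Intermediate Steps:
A(q, L) = -374 + L² (A(q, L) = L² - 374 = -374 + L²)
1/(A(-863, -426) + (-437983 - 329402)) = 1/((-374 + (-426)²) + (-437983 - 329402)) = 1/((-374 + 181476) - 767385) = 1/(181102 - 767385) = 1/(-586283) = -1/586283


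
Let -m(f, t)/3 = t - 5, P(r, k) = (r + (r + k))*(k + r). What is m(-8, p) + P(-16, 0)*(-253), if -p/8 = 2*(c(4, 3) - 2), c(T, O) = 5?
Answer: -129377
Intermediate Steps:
p = -48 (p = -16*(5 - 2) = -16*3 = -8*6 = -48)
P(r, k) = (k + r)*(k + 2*r) (P(r, k) = (r + (k + r))*(k + r) = (k + 2*r)*(k + r) = (k + r)*(k + 2*r))
m(f, t) = 15 - 3*t (m(f, t) = -3*(t - 5) = -3*(-5 + t) = 15 - 3*t)
m(-8, p) + P(-16, 0)*(-253) = (15 - 3*(-48)) + (0**2 + 2*(-16)**2 + 3*0*(-16))*(-253) = (15 + 144) + (0 + 2*256 + 0)*(-253) = 159 + (0 + 512 + 0)*(-253) = 159 + 512*(-253) = 159 - 129536 = -129377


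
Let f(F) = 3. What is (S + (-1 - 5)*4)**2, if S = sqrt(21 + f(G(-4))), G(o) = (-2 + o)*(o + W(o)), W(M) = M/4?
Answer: 600 - 96*sqrt(6) ≈ 364.85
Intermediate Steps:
W(M) = M/4 (W(M) = M*(1/4) = M/4)
G(o) = 5*o*(-2 + o)/4 (G(o) = (-2 + o)*(o + o/4) = (-2 + o)*(5*o/4) = 5*o*(-2 + o)/4)
S = 2*sqrt(6) (S = sqrt(21 + 3) = sqrt(24) = 2*sqrt(6) ≈ 4.8990)
(S + (-1 - 5)*4)**2 = (2*sqrt(6) + (-1 - 5)*4)**2 = (2*sqrt(6) - 6*4)**2 = (2*sqrt(6) - 24)**2 = (-24 + 2*sqrt(6))**2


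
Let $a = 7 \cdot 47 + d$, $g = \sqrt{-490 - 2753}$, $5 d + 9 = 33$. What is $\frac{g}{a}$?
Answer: $\frac{5 i \sqrt{3243}}{1669} \approx 0.1706 i$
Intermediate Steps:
$d = \frac{24}{5}$ ($d = - \frac{9}{5} + \frac{1}{5} \cdot 33 = - \frac{9}{5} + \frac{33}{5} = \frac{24}{5} \approx 4.8$)
$g = i \sqrt{3243}$ ($g = \sqrt{-3243} = i \sqrt{3243} \approx 56.947 i$)
$a = \frac{1669}{5}$ ($a = 7 \cdot 47 + \frac{24}{5} = 329 + \frac{24}{5} = \frac{1669}{5} \approx 333.8$)
$\frac{g}{a} = \frac{i \sqrt{3243}}{\frac{1669}{5}} = i \sqrt{3243} \cdot \frac{5}{1669} = \frac{5 i \sqrt{3243}}{1669}$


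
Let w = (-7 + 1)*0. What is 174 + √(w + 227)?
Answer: 174 + √227 ≈ 189.07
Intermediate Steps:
w = 0 (w = -6*0 = 0)
174 + √(w + 227) = 174 + √(0 + 227) = 174 + √227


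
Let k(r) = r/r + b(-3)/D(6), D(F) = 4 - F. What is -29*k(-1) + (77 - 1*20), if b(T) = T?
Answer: -31/2 ≈ -15.500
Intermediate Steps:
k(r) = 5/2 (k(r) = r/r - 3/(4 - 1*6) = 1 - 3/(4 - 6) = 1 - 3/(-2) = 1 - 3*(-1/2) = 1 + 3/2 = 5/2)
-29*k(-1) + (77 - 1*20) = -29*5/2 + (77 - 1*20) = -145/2 + (77 - 20) = -145/2 + 57 = -31/2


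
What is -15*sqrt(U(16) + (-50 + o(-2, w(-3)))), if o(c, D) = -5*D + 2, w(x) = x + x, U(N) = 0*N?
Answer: -45*I*sqrt(2) ≈ -63.64*I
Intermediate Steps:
U(N) = 0
w(x) = 2*x
o(c, D) = 2 - 5*D
-15*sqrt(U(16) + (-50 + o(-2, w(-3)))) = -15*sqrt(0 + (-50 + (2 - 10*(-3)))) = -15*sqrt(0 + (-50 + (2 - 5*(-6)))) = -15*sqrt(0 + (-50 + (2 + 30))) = -15*sqrt(0 + (-50 + 32)) = -15*sqrt(0 - 18) = -45*I*sqrt(2)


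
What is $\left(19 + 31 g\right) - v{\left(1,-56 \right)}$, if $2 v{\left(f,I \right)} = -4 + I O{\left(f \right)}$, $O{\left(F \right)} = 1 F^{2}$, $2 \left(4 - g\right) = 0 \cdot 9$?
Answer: $173$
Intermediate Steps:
$g = 4$ ($g = 4 - \frac{0 \cdot 9}{2} = 4 - 0 = 4 + 0 = 4$)
$O{\left(F \right)} = F^{2}$
$v{\left(f,I \right)} = -2 + \frac{I f^{2}}{2}$ ($v{\left(f,I \right)} = \frac{-4 + I f^{2}}{2} = -2 + \frac{I f^{2}}{2}$)
$\left(19 + 31 g\right) - v{\left(1,-56 \right)} = \left(19 + 31 \cdot 4\right) - \left(-2 + \frac{1}{2} \left(-56\right) 1^{2}\right) = \left(19 + 124\right) - \left(-2 + \frac{1}{2} \left(-56\right) 1\right) = 143 - \left(-2 - 28\right) = 143 - -30 = 143 + 30 = 173$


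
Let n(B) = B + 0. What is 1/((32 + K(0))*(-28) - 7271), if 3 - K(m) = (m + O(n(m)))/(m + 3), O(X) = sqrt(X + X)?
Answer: -1/8251 ≈ -0.00012120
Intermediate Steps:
n(B) = B
O(X) = sqrt(2)*sqrt(X) (O(X) = sqrt(2*X) = sqrt(2)*sqrt(X))
K(m) = 3 - (m + sqrt(2)*sqrt(m))/(3 + m) (K(m) = 3 - (m + sqrt(2)*sqrt(m))/(m + 3) = 3 - (m + sqrt(2)*sqrt(m))/(3 + m))
1/((32 + K(0))*(-28) - 7271) = 1/((32 + (9 + 2*0 - sqrt(2)*sqrt(0))/(3 + 0))*(-28) - 7271) = 1/((32 + (9 + 0 - 1*sqrt(2)*0)/3)*(-28) - 7271) = 1/((32 + (9 + 0 + 0)/3)*(-28) - 7271) = 1/((32 + (1/3)*9)*(-28) - 7271) = 1/((32 + 3)*(-28) - 7271) = 1/(35*(-28) - 7271) = 1/(-980 - 7271) = 1/(-8251) = -1/8251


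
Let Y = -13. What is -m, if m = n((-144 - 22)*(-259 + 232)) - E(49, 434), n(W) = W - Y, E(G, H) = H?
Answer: -4061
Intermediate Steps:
n(W) = 13 + W (n(W) = W - 1*(-13) = W + 13 = 13 + W)
m = 4061 (m = (13 + (-144 - 22)*(-259 + 232)) - 1*434 = (13 - 166*(-27)) - 434 = (13 + 4482) - 434 = 4495 - 434 = 4061)
-m = -1*4061 = -4061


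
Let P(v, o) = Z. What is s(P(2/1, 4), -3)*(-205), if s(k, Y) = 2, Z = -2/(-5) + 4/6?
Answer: -410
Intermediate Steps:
Z = 16/15 (Z = -2*(-⅕) + 4*(⅙) = ⅖ + ⅔ = 16/15 ≈ 1.0667)
P(v, o) = 16/15
s(P(2/1, 4), -3)*(-205) = 2*(-205) = -410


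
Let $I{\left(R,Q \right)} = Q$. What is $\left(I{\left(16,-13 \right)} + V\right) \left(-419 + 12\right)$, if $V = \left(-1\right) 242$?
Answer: $103785$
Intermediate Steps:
$V = -242$
$\left(I{\left(16,-13 \right)} + V\right) \left(-419 + 12\right) = \left(-13 - 242\right) \left(-419 + 12\right) = \left(-255\right) \left(-407\right) = 103785$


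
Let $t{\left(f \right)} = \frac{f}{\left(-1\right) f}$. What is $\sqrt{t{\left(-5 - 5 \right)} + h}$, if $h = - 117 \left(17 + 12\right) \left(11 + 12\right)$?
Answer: $2 i \sqrt{19510} \approx 279.36 i$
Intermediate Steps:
$h = -78039$ ($h = - 117 \cdot 29 \cdot 23 = \left(-117\right) 667 = -78039$)
$t{\left(f \right)} = -1$ ($t{\left(f \right)} = f \left(- \frac{1}{f}\right) = -1$)
$\sqrt{t{\left(-5 - 5 \right)} + h} = \sqrt{-1 - 78039} = \sqrt{-78040} = 2 i \sqrt{19510}$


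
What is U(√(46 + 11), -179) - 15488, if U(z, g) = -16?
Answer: -15504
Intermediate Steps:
U(√(46 + 11), -179) - 15488 = -16 - 15488 = -15504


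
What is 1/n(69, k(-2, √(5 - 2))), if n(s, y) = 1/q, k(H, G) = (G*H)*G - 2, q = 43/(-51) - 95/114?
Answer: -57/34 ≈ -1.6765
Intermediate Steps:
q = -57/34 (q = 43*(-1/51) - 95*1/114 = -43/51 - ⅚ = -57/34 ≈ -1.6765)
k(H, G) = -2 + H*G² (k(H, G) = H*G² - 2 = -2 + H*G²)
n(s, y) = -34/57 (n(s, y) = 1/(-57/34) = -34/57)
1/n(69, k(-2, √(5 - 2))) = 1/(-34/57) = -57/34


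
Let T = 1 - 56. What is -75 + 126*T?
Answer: -7005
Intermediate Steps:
T = -55
-75 + 126*T = -75 + 126*(-55) = -75 - 6930 = -7005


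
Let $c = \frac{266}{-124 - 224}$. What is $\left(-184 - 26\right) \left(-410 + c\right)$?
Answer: $\frac{2501555}{29} \approx 86261.0$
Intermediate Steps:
$c = - \frac{133}{174}$ ($c = \frac{266}{-348} = 266 \left(- \frac{1}{348}\right) = - \frac{133}{174} \approx -0.76437$)
$\left(-184 - 26\right) \left(-410 + c\right) = \left(-184 - 26\right) \left(-410 - \frac{133}{174}\right) = \left(-210\right) \left(- \frac{71473}{174}\right) = \frac{2501555}{29}$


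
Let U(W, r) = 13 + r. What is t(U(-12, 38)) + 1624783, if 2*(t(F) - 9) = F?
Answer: 3249635/2 ≈ 1.6248e+6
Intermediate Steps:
t(F) = 9 + F/2
t(U(-12, 38)) + 1624783 = (9 + (13 + 38)/2) + 1624783 = (9 + (½)*51) + 1624783 = (9 + 51/2) + 1624783 = 69/2 + 1624783 = 3249635/2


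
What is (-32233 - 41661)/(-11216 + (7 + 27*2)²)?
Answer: 73894/7495 ≈ 9.8591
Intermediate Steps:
(-32233 - 41661)/(-11216 + (7 + 27*2)²) = -73894/(-11216 + (7 + 54)²) = -73894/(-11216 + 61²) = -73894/(-11216 + 3721) = -73894/(-7495) = -73894*(-1/7495) = 73894/7495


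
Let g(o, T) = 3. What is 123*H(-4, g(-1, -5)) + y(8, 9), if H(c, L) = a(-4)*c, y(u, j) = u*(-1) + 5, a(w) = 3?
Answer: -1479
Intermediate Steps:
y(u, j) = 5 - u (y(u, j) = -u + 5 = 5 - u)
H(c, L) = 3*c
123*H(-4, g(-1, -5)) + y(8, 9) = 123*(3*(-4)) + (5 - 1*8) = 123*(-12) + (5 - 8) = -1476 - 3 = -1479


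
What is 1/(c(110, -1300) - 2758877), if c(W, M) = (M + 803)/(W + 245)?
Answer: -5/13794392 ≈ -3.6247e-7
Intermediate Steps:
c(W, M) = (803 + M)/(245 + W)
1/(c(110, -1300) - 2758877) = 1/((803 - 1300)/(245 + 110) - 2758877) = 1/(-497/355 - 2758877) = 1/((1/355)*(-497) - 2758877) = 1/(-7/5 - 2758877) = 1/(-13794392/5) = -5/13794392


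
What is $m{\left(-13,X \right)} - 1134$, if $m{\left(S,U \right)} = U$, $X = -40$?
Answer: $-1174$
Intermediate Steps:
$m{\left(-13,X \right)} - 1134 = -40 - 1134 = -1174$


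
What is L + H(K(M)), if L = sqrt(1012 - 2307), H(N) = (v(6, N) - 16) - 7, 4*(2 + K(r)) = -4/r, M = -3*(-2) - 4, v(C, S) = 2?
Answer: -21 + I*sqrt(1295) ≈ -21.0 + 35.986*I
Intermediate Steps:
M = 2 (M = 6 - 4 = 2)
K(r) = -2 - 1/r (K(r) = -2 + (-4/r)/4 = -2 - 1/r)
H(N) = -21 (H(N) = (2 - 16) - 7 = -14 - 7 = -21)
L = I*sqrt(1295) (L = sqrt(-1295) = I*sqrt(1295) ≈ 35.986*I)
L + H(K(M)) = I*sqrt(1295) - 21 = -21 + I*sqrt(1295)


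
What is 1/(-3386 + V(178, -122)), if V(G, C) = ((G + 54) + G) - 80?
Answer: -1/3056 ≈ -0.00032723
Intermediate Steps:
V(G, C) = -26 + 2*G (V(G, C) = ((54 + G) + G) - 80 = (54 + 2*G) - 80 = -26 + 2*G)
1/(-3386 + V(178, -122)) = 1/(-3386 + (-26 + 2*178)) = 1/(-3386 + (-26 + 356)) = 1/(-3386 + 330) = 1/(-3056) = -1/3056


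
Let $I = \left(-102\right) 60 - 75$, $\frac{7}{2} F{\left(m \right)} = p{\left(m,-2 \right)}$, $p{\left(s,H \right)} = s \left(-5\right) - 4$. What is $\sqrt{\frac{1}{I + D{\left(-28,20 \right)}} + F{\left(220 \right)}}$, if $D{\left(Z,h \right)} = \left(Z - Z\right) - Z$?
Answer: $\frac{i \sqrt{11996350583}}{6167} \approx 17.76 i$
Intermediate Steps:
$D{\left(Z,h \right)} = - Z$ ($D{\left(Z,h \right)} = 0 - Z = - Z$)
$p{\left(s,H \right)} = -4 - 5 s$ ($p{\left(s,H \right)} = - 5 s - 4 = -4 - 5 s$)
$F{\left(m \right)} = - \frac{8}{7} - \frac{10 m}{7}$ ($F{\left(m \right)} = \frac{2 \left(-4 - 5 m\right)}{7} = - \frac{8}{7} - \frac{10 m}{7}$)
$I = -6195$ ($I = -6120 - 75 = -6195$)
$\sqrt{\frac{1}{I + D{\left(-28,20 \right)}} + F{\left(220 \right)}} = \sqrt{\frac{1}{-6195 - -28} - \frac{2208}{7}} = \sqrt{\frac{1}{-6195 + 28} - \frac{2208}{7}} = \sqrt{\frac{1}{-6167} - \frac{2208}{7}} = \sqrt{- \frac{1}{6167} - \frac{2208}{7}} = \sqrt{- \frac{1945249}{6167}} = \frac{i \sqrt{11996350583}}{6167}$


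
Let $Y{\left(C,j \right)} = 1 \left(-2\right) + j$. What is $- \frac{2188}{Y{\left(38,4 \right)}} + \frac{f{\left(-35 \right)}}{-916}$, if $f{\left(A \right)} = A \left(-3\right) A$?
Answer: $- \frac{998429}{916} \approx -1090.0$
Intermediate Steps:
$Y{\left(C,j \right)} = -2 + j$
$f{\left(A \right)} = - 3 A^{2}$ ($f{\left(A \right)} = - 3 A A = - 3 A^{2}$)
$- \frac{2188}{Y{\left(38,4 \right)}} + \frac{f{\left(-35 \right)}}{-916} = - \frac{2188}{-2 + 4} + \frac{\left(-3\right) \left(-35\right)^{2}}{-916} = - \frac{2188}{2} + \left(-3\right) 1225 \left(- \frac{1}{916}\right) = \left(-2188\right) \frac{1}{2} - - \frac{3675}{916} = -1094 + \frac{3675}{916} = - \frac{998429}{916}$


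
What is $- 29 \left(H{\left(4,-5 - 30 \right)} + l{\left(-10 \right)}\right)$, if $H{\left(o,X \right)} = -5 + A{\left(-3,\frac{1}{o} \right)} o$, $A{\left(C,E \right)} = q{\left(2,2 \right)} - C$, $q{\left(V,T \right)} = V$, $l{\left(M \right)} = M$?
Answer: $-145$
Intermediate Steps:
$A{\left(C,E \right)} = 2 - C$
$H{\left(o,X \right)} = -5 + 5 o$ ($H{\left(o,X \right)} = -5 + \left(2 - -3\right) o = -5 + \left(2 + 3\right) o = -5 + 5 o$)
$- 29 \left(H{\left(4,-5 - 30 \right)} + l{\left(-10 \right)}\right) = - 29 \left(\left(-5 + 5 \cdot 4\right) - 10\right) = - 29 \left(\left(-5 + 20\right) - 10\right) = - 29 \left(15 - 10\right) = \left(-29\right) 5 = -145$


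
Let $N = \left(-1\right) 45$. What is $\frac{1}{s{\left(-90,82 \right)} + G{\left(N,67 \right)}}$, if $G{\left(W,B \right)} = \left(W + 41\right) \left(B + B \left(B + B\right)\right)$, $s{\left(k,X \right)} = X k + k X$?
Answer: $- \frac{1}{50940} \approx -1.9631 \cdot 10^{-5}$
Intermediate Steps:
$s{\left(k,X \right)} = 2 X k$ ($s{\left(k,X \right)} = X k + X k = 2 X k$)
$N = -45$
$G{\left(W,B \right)} = \left(41 + W\right) \left(B + 2 B^{2}\right)$ ($G{\left(W,B \right)} = \left(41 + W\right) \left(B + B 2 B\right) = \left(41 + W\right) \left(B + 2 B^{2}\right)$)
$\frac{1}{s{\left(-90,82 \right)} + G{\left(N,67 \right)}} = \frac{1}{2 \cdot 82 \left(-90\right) + 67 \left(41 - 45 + 82 \cdot 67 + 2 \cdot 67 \left(-45\right)\right)} = \frac{1}{-14760 + 67 \left(41 - 45 + 5494 - 6030\right)} = \frac{1}{-14760 + 67 \left(-540\right)} = \frac{1}{-14760 - 36180} = \frac{1}{-50940} = - \frac{1}{50940}$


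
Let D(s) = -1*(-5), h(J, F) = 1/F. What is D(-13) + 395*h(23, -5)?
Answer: -74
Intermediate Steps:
D(s) = 5
D(-13) + 395*h(23, -5) = 5 + 395/(-5) = 5 + 395*(-⅕) = 5 - 79 = -74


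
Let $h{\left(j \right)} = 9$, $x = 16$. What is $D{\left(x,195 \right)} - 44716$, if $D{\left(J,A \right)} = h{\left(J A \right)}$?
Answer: $-44707$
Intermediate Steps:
$D{\left(J,A \right)} = 9$
$D{\left(x,195 \right)} - 44716 = 9 - 44716 = -44707$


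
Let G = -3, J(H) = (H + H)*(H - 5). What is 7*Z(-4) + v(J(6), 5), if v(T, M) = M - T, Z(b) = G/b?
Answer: -7/4 ≈ -1.7500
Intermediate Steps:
J(H) = 2*H*(-5 + H) (J(H) = (2*H)*(-5 + H) = 2*H*(-5 + H))
Z(b) = -3/b
7*Z(-4) + v(J(6), 5) = 7*(-3/(-4)) + (5 - 2*6*(-5 + 6)) = 7*(-3*(-1/4)) + (5 - 2*6) = 7*(3/4) + (5 - 1*12) = 21/4 + (5 - 12) = 21/4 - 7 = -7/4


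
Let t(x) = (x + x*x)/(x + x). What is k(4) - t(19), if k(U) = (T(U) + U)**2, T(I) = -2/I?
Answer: 9/4 ≈ 2.2500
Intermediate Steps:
k(U) = (U - 2/U)**2 (k(U) = (-2/U + U)**2 = (U - 2/U)**2)
t(x) = (x + x**2)/(2*x) (t(x) = (x + x**2)/((2*x)) = (x + x**2)*(1/(2*x)) = (x + x**2)/(2*x))
k(4) - t(19) = (-2 + 4**2)**2/4**2 - (1/2 + (1/2)*19) = (-2 + 16)**2/16 - (1/2 + 19/2) = (1/16)*14**2 - 1*10 = (1/16)*196 - 10 = 49/4 - 10 = 9/4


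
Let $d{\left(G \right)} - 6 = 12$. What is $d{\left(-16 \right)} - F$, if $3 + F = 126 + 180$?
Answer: $-285$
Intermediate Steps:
$d{\left(G \right)} = 18$ ($d{\left(G \right)} = 6 + 12 = 18$)
$F = 303$ ($F = -3 + \left(126 + 180\right) = -3 + 306 = 303$)
$d{\left(-16 \right)} - F = 18 - 303 = -285$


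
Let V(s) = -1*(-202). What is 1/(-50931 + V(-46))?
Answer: -1/50729 ≈ -1.9713e-5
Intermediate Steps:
V(s) = 202
1/(-50931 + V(-46)) = 1/(-50931 + 202) = 1/(-50729) = -1/50729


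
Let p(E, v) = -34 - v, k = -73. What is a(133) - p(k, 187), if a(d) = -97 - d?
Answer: -9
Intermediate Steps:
a(133) - p(k, 187) = (-97 - 1*133) - (-34 - 1*187) = (-97 - 133) - (-34 - 187) = -230 - 1*(-221) = -230 + 221 = -9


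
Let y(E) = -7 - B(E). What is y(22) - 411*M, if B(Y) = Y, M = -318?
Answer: 130669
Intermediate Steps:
y(E) = -7 - E
y(22) - 411*M = (-7 - 1*22) - 411*(-318) = (-7 - 22) + 130698 = -29 + 130698 = 130669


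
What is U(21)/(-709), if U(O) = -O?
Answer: 21/709 ≈ 0.029619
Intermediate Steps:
U(21)/(-709) = -1*21/(-709) = -21*(-1/709) = 21/709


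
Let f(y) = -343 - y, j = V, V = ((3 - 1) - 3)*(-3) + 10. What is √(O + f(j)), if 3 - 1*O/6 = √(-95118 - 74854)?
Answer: √(-338 - 12*I*√42493) ≈ 32.853 - 37.647*I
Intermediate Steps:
V = 13 (V = (2 - 3)*(-3) + 10 = -1*(-3) + 10 = 3 + 10 = 13)
j = 13
O = 18 - 12*I*√42493 (O = 18 - 6*√(-95118 - 74854) = 18 - 12*I*√42493 ≈ 18.0 - 2473.7*I)
√(O + f(j)) = √((18 - 12*I*√42493) + (-343 - 1*13)) = √((18 - 12*I*√42493) + (-343 - 13)) = √((18 - 12*I*√42493) - 356) = √(-338 - 12*I*√42493)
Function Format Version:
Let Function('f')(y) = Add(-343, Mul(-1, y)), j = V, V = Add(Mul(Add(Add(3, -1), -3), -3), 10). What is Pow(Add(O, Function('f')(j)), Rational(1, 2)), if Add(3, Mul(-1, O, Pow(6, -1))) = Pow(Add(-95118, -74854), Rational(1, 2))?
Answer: Pow(Add(-338, Mul(-12, I, Pow(42493, Rational(1, 2)))), Rational(1, 2)) ≈ Add(32.853, Mul(-37.647, I))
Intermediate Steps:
V = 13 (V = Add(Mul(Add(2, -3), -3), 10) = Add(Mul(-1, -3), 10) = Add(3, 10) = 13)
j = 13
O = Add(18, Mul(-12, I, Pow(42493, Rational(1, 2)))) (O = Add(18, Mul(-6, Pow(Add(-95118, -74854), Rational(1, 2)))) = Add(18, Mul(-6, Pow(-169972, Rational(1, 2)))) = Add(18, Mul(-6, Mul(2, I, Pow(42493, Rational(1, 2))))) = Add(18, Mul(-12, I, Pow(42493, Rational(1, 2)))) ≈ Add(18.000, Mul(-2473.7, I)))
Pow(Add(O, Function('f')(j)), Rational(1, 2)) = Pow(Add(Add(18, Mul(-12, I, Pow(42493, Rational(1, 2)))), Add(-343, Mul(-1, 13))), Rational(1, 2)) = Pow(Add(Add(18, Mul(-12, I, Pow(42493, Rational(1, 2)))), Add(-343, -13)), Rational(1, 2)) = Pow(Add(Add(18, Mul(-12, I, Pow(42493, Rational(1, 2)))), -356), Rational(1, 2)) = Pow(Add(-338, Mul(-12, I, Pow(42493, Rational(1, 2)))), Rational(1, 2))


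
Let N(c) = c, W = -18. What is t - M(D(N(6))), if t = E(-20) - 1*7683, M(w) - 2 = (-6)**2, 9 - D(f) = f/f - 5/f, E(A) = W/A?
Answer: -77201/10 ≈ -7720.1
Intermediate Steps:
E(A) = -18/A
D(f) = 8 + 5/f (D(f) = 9 - (f/f - 5/f) = 9 - (1 - 5/f) = 9 + (-1 + 5/f) = 8 + 5/f)
M(w) = 38 (M(w) = 2 + (-6)**2 = 2 + 36 = 38)
t = -76821/10 (t = -18/(-20) - 1*7683 = -18*(-1/20) - 7683 = 9/10 - 7683 = -76821/10 ≈ -7682.1)
t - M(D(N(6))) = -76821/10 - 1*38 = -76821/10 - 38 = -77201/10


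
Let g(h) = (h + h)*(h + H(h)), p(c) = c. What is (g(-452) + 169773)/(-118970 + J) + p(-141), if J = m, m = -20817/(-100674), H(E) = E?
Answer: -198682710041/1330796107 ≈ -149.30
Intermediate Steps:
m = 2313/11186 (m = -20817*(-1/100674) = 2313/11186 ≈ 0.20678)
J = 2313/11186 ≈ 0.20678
g(h) = 4*h**2 (g(h) = (h + h)*(h + h) = (2*h)*(2*h) = 4*h**2)
(g(-452) + 169773)/(-118970 + J) + p(-141) = (4*(-452)**2 + 169773)/(-118970 + 2313/11186) - 141 = (4*204304 + 169773)/(-1330796107/11186) - 141 = (817216 + 169773)*(-11186/1330796107) - 141 = 986989*(-11186/1330796107) - 141 = -11040458954/1330796107 - 141 = -198682710041/1330796107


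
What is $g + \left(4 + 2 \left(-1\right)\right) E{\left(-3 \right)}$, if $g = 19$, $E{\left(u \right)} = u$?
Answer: $13$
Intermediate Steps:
$g + \left(4 + 2 \left(-1\right)\right) E{\left(-3 \right)} = 19 + \left(4 + 2 \left(-1\right)\right) \left(-3\right) = 19 + \left(4 - 2\right) \left(-3\right) = 19 + 2 \left(-3\right) = 19 - 6 = 13$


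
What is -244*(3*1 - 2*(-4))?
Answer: -2684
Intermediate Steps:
-244*(3*1 - 2*(-4)) = -244*(3 + 8) = -244*11 = -2684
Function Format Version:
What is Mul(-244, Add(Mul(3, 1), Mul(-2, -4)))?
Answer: -2684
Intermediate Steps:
Mul(-244, Add(Mul(3, 1), Mul(-2, -4))) = Mul(-244, Add(3, 8)) = Mul(-244, 11) = -2684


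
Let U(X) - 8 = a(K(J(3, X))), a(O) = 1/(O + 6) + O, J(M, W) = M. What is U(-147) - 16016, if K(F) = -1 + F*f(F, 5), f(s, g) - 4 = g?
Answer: -511423/32 ≈ -15982.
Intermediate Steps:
f(s, g) = 4 + g
K(F) = -1 + 9*F (K(F) = -1 + F*(4 + 5) = -1 + F*9 = -1 + 9*F)
a(O) = O + 1/(6 + O) (a(O) = 1/(6 + O) + O = O + 1/(6 + O))
U(X) = 1089/32 (U(X) = 8 + (1 + (-1 + 9*3)² + 6*(-1 + 9*3))/(6 + (-1 + 9*3)) = 8 + (1 + (-1 + 27)² + 6*(-1 + 27))/(6 + (-1 + 27)) = 8 + (1 + 26² + 6*26)/(6 + 26) = 8 + (1 + 676 + 156)/32 = 8 + (1/32)*833 = 8 + 833/32 = 1089/32)
U(-147) - 16016 = 1089/32 - 16016 = -511423/32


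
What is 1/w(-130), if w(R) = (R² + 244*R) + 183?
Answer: -1/14637 ≈ -6.8320e-5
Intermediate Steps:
w(R) = 183 + R² + 244*R
1/w(-130) = 1/(183 + (-130)² + 244*(-130)) = 1/(183 + 16900 - 31720) = 1/(-14637) = -1/14637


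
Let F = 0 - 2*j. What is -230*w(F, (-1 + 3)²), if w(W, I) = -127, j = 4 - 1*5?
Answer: 29210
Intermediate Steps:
j = -1 (j = 4 - 5 = -1)
F = 2 (F = 0 - 2*(-1) = 0 + 2 = 2)
-230*w(F, (-1 + 3)²) = -230*(-127) = 29210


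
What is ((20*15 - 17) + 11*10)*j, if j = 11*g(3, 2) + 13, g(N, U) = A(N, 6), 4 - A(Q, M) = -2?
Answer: 31047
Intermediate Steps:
A(Q, M) = 6 (A(Q, M) = 4 - 1*(-2) = 4 + 2 = 6)
g(N, U) = 6
j = 79 (j = 11*6 + 13 = 66 + 13 = 79)
((20*15 - 17) + 11*10)*j = ((20*15 - 17) + 11*10)*79 = ((300 - 17) + 110)*79 = (283 + 110)*79 = 393*79 = 31047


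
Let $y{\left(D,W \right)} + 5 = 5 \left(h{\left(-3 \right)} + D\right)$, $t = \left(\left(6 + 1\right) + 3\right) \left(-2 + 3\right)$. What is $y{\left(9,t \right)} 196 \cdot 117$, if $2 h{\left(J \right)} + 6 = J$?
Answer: $401310$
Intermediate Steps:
$h{\left(J \right)} = -3 + \frac{J}{2}$
$t = 10$ ($t = \left(7 + 3\right) 1 = 10 \cdot 1 = 10$)
$y{\left(D,W \right)} = - \frac{55}{2} + 5 D$ ($y{\left(D,W \right)} = -5 + 5 \left(\left(-3 + \frac{1}{2} \left(-3\right)\right) + D\right) = -5 + 5 \left(\left(-3 - \frac{3}{2}\right) + D\right) = -5 + 5 \left(- \frac{9}{2} + D\right) = -5 + \left(- \frac{45}{2} + 5 D\right) = - \frac{55}{2} + 5 D$)
$y{\left(9,t \right)} 196 \cdot 117 = \left(- \frac{55}{2} + 5 \cdot 9\right) 196 \cdot 117 = \left(- \frac{55}{2} + 45\right) 196 \cdot 117 = \frac{35}{2} \cdot 196 \cdot 117 = 3430 \cdot 117 = 401310$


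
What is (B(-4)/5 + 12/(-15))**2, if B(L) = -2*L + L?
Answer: 0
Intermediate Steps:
B(L) = -L
(B(-4)/5 + 12/(-15))**2 = (-1*(-4)/5 + 12/(-15))**2 = (4*(1/5) + 12*(-1/15))**2 = (4/5 - 4/5)**2 = 0**2 = 0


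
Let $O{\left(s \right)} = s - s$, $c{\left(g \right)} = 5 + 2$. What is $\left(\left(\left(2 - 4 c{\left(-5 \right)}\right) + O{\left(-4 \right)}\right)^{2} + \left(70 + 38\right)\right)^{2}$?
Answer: $614656$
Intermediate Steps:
$c{\left(g \right)} = 7$
$O{\left(s \right)} = 0$
$\left(\left(\left(2 - 4 c{\left(-5 \right)}\right) + O{\left(-4 \right)}\right)^{2} + \left(70 + 38\right)\right)^{2} = \left(\left(\left(2 - 28\right) + 0\right)^{2} + \left(70 + 38\right)\right)^{2} = \left(\left(\left(2 - 28\right) + 0\right)^{2} + 108\right)^{2} = \left(\left(-26 + 0\right)^{2} + 108\right)^{2} = \left(\left(-26\right)^{2} + 108\right)^{2} = \left(676 + 108\right)^{2} = 784^{2} = 614656$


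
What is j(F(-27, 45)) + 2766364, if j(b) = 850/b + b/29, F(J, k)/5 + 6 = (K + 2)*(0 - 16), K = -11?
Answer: 5535544439/2001 ≈ 2.7664e+6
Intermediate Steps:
F(J, k) = 690 (F(J, k) = -30 + 5*((-11 + 2)*(0 - 16)) = -30 + 5*(-9*(-16)) = -30 + 5*144 = -30 + 720 = 690)
j(b) = 850/b + b/29 (j(b) = 850/b + b*(1/29) = 850/b + b/29)
j(F(-27, 45)) + 2766364 = (850/690 + (1/29)*690) + 2766364 = (850*(1/690) + 690/29) + 2766364 = (85/69 + 690/29) + 2766364 = 50075/2001 + 2766364 = 5535544439/2001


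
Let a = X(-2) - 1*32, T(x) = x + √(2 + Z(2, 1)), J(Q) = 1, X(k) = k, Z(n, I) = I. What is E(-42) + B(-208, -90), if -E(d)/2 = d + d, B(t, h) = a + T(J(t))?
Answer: 135 + √3 ≈ 136.73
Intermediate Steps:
T(x) = x + √3 (T(x) = x + √(2 + 1) = x + √3)
a = -34 (a = -2 - 1*32 = -2 - 32 = -34)
B(t, h) = -33 + √3 (B(t, h) = -34 + (1 + √3) = -33 + √3)
E(d) = -4*d (E(d) = -2*(d + d) = -4*d)
E(-42) + B(-208, -90) = -4*(-42) + (-33 + √3) = 168 + (-33 + √3) = 135 + √3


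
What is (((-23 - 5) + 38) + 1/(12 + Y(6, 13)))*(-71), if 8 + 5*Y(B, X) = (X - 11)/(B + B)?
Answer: -224360/313 ≈ -716.80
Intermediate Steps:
Y(B, X) = -8/5 + (-11 + X)/(10*B) (Y(B, X) = -8/5 + ((X - 11)/(B + B))/5 = -8/5 + ((-11 + X)/((2*B)))/5 = -8/5 + ((-11 + X)*(1/(2*B)))/5 = -8/5 + ((-11 + X)/(2*B))/5 = -8/5 + (-11 + X)/(10*B))
(((-23 - 5) + 38) + 1/(12 + Y(6, 13)))*(-71) = (((-23 - 5) + 38) + 1/(12 + (1/10)*(-11 + 13 - 16*6)/6))*(-71) = ((-28 + 38) + 1/(12 + (1/10)*(1/6)*(-11 + 13 - 96)))*(-71) = (10 + 1/(12 + (1/10)*(1/6)*(-94)))*(-71) = (10 + 1/(12 - 47/30))*(-71) = (10 + 1/(313/30))*(-71) = (10 + 30/313)*(-71) = (3160/313)*(-71) = -224360/313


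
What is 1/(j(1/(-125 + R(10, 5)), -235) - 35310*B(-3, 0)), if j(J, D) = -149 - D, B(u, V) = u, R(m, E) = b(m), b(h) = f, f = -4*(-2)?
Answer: 1/106016 ≈ 9.4325e-6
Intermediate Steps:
f = 8
b(h) = 8
R(m, E) = 8
1/(j(1/(-125 + R(10, 5)), -235) - 35310*B(-3, 0)) = 1/((-149 - 1*(-235)) - 35310*(-3)) = 1/((-149 + 235) + 105930) = 1/(86 + 105930) = 1/106016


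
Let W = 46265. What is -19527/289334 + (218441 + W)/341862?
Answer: 34956453265/49456149954 ≈ 0.70682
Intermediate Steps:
-19527/289334 + (218441 + W)/341862 = -19527/289334 + (218441 + 46265)/341862 = -19527*1/289334 + 264706*(1/341862) = -19527/289334 + 132353/170931 = 34956453265/49456149954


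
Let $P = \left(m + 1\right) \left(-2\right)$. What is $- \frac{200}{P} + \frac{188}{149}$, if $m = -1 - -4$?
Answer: $\frac{3913}{149} \approx 26.262$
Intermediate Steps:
$m = 3$ ($m = -1 + 4 = 3$)
$P = -8$ ($P = \left(3 + 1\right) \left(-2\right) = 4 \left(-2\right) = -8$)
$- \frac{200}{P} + \frac{188}{149} = - \frac{200}{-8} + \frac{188}{149} = \left(-200\right) \left(- \frac{1}{8}\right) + 188 \cdot \frac{1}{149} = 25 + \frac{188}{149} = \frac{3913}{149}$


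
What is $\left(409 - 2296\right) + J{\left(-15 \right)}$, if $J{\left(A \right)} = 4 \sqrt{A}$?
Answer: $-1887 + 4 i \sqrt{15} \approx -1887.0 + 15.492 i$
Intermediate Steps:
$\left(409 - 2296\right) + J{\left(-15 \right)} = \left(409 - 2296\right) + 4 \sqrt{-15} = -1887 + 4 i \sqrt{15}$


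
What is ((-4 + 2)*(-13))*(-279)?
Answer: -7254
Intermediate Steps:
((-4 + 2)*(-13))*(-279) = -2*(-13)*(-279) = 26*(-279) = -7254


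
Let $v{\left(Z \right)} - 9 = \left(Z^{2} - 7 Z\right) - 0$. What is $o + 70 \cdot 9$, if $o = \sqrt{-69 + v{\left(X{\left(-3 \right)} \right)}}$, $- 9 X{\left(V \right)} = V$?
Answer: $630 + \frac{4 i \sqrt{35}}{3} \approx 630.0 + 7.8881 i$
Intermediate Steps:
$X{\left(V \right)} = - \frac{V}{9}$
$v{\left(Z \right)} = 9 + Z^{2} - 7 Z$ ($v{\left(Z \right)} = 9 + \left(\left(Z^{2} - 7 Z\right) - 0\right) = 9 + \left(\left(Z^{2} - 7 Z\right) + 0\right) = 9 + \left(Z^{2} - 7 Z\right) = 9 + Z^{2} - 7 Z$)
$o = \frac{4 i \sqrt{35}}{3}$ ($o = \sqrt{-69 + \left(9 + \left(\left(- \frac{1}{9}\right) \left(-3\right)\right)^{2} - 7 \left(\left(- \frac{1}{9}\right) \left(-3\right)\right)\right)} = \sqrt{-69 + \left(9 + \left(\frac{1}{3}\right)^{2} - \frac{7}{3}\right)} = \sqrt{-69 + \left(9 + \frac{1}{9} - \frac{7}{3}\right)} = \sqrt{-69 + \frac{61}{9}} = \sqrt{- \frac{560}{9}} = \frac{4 i \sqrt{35}}{3} \approx 7.8881 i$)
$o + 70 \cdot 9 = \frac{4 i \sqrt{35}}{3} + 70 \cdot 9 = \frac{4 i \sqrt{35}}{3} + 630 = 630 + \frac{4 i \sqrt{35}}{3}$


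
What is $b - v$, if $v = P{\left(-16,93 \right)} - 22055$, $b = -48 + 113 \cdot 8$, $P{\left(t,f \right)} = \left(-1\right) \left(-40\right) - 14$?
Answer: $22885$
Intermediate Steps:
$P{\left(t,f \right)} = 26$ ($P{\left(t,f \right)} = 40 - 14 = 26$)
$b = 856$ ($b = -48 + 904 = 856$)
$v = -22029$ ($v = 26 - 22055 = -22029$)
$b - v = 856 - -22029 = 856 + 22029 = 22885$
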